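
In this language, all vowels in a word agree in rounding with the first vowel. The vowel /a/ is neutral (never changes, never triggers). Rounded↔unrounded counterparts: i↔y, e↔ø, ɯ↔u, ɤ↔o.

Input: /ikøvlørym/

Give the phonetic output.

/ø/ harmonizes with /i/ ([-round]) → [e]
/ø/ harmonizes with /i/ ([-round]) → [e]
/y/ harmonizes with /i/ ([-round]) → [i]

[ikevlerim]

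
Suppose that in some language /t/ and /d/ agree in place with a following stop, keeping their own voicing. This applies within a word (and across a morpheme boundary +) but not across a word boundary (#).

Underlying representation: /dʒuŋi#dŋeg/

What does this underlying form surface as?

[dʒuŋi#dŋeg]

no segment meets the rule's conditions; no change.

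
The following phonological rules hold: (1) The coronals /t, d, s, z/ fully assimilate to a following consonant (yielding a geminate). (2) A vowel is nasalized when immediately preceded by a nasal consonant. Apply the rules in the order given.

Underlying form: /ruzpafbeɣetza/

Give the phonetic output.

Rule 1: /z/ before /p/ → [p] (total assimilation)
Rule 1: /t/ before /z/ → [z] (total assimilation)
After rule 1: ruppafbeɣezza
Rule 2: no segment meets the rule's conditions; no change.

[ruppafbeɣezza]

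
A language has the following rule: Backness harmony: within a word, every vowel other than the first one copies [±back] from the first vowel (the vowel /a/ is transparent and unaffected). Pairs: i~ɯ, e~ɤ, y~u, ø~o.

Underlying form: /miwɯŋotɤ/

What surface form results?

[miwiŋøte]

/ɯ/ harmonizes with /i/ ([-back]) → [i]
/o/ harmonizes with /i/ ([-back]) → [ø]
/ɤ/ harmonizes with /i/ ([-back]) → [e]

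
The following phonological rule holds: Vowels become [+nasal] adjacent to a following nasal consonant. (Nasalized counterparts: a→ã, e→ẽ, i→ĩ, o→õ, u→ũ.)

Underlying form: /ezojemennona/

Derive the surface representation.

/e/ before nasal /m/ → [ẽ]
/e/ before nasal /n/ → [ẽ]
/o/ before nasal /n/ → [õ]

[ezojẽmẽnnõna]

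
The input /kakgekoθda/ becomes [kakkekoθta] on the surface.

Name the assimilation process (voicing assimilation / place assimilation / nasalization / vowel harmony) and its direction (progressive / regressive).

voicing assimilation, progressive

/g/→[k] /d/→[t].
Each target copies a feature from the preceding segment, so the direction is progressive.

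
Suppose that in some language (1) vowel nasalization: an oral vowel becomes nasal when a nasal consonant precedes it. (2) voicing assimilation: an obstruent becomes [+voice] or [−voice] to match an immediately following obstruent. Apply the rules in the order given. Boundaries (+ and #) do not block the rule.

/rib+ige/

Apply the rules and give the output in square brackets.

Rule 1: no segment meets the rule's conditions; no change.
After rule 1: rib+ige
Rule 2: no segment meets the rule's conditions; no change.

[rib+ige]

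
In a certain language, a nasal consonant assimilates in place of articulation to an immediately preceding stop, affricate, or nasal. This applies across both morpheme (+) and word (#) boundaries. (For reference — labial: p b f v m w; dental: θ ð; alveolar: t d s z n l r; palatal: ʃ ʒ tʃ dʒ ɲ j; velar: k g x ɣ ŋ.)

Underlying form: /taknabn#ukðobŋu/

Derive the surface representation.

[takŋabm#ukðobmu]

/n/ after /k/ (velar) → [ŋ]
/n/ after /b/ (labial) → [m]
/ŋ/ after /b/ (labial) → [m]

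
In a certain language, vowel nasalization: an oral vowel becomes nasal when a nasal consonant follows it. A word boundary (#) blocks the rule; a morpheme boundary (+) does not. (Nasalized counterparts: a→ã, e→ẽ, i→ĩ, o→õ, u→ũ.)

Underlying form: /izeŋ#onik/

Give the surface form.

/e/ before nasal /ŋ/ → [ẽ]
/o/ before nasal /n/ → [õ]

[izẽŋ#õnik]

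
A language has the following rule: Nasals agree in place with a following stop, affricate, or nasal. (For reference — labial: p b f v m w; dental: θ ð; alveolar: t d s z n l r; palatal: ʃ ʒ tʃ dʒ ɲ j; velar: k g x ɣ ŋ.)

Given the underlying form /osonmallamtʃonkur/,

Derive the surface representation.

/n/ before /m/ (labial) → [m]
/m/ before /tʃ/ (palatal) → [ɲ]
/n/ before /k/ (velar) → [ŋ]

[osommallaɲtʃoŋkur]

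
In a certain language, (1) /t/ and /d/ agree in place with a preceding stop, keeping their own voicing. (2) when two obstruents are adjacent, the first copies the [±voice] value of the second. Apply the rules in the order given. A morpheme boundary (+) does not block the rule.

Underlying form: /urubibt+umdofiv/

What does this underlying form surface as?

Rule 1: /t/ after /b/ (labial) → [p]
After rule 1: urubibp+umdofiv
Rule 2: /b/ before /p/ (voiceless) → [p]

[urubipp+umdofiv]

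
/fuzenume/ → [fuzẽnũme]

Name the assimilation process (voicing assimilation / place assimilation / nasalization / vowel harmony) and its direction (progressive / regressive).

/e/→[ẽ] /u/→[ũ].
Each target copies a feature from the following segment, so the direction is regressive.

nasalization, regressive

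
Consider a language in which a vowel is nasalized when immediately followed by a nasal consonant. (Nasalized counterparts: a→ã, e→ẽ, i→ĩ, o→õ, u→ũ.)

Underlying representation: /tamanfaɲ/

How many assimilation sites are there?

3

/a/ before nasal /m/ → [ã]
/a/ before nasal /n/ → [ã]
/a/ before nasal /ɲ/ → [ã]
3 segments change.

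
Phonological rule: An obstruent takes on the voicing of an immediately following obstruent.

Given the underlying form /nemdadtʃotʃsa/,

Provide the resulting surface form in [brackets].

/d/ before /tʃ/ (voiceless) → [t]

[nemdattʃotʃsa]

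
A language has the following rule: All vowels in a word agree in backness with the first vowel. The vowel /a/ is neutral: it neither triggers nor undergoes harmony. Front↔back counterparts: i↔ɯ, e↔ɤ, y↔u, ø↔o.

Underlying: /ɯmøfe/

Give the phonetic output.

[ɯmofɤ]

/ø/ harmonizes with /ɯ/ ([+back]) → [o]
/e/ harmonizes with /ɯ/ ([+back]) → [ɤ]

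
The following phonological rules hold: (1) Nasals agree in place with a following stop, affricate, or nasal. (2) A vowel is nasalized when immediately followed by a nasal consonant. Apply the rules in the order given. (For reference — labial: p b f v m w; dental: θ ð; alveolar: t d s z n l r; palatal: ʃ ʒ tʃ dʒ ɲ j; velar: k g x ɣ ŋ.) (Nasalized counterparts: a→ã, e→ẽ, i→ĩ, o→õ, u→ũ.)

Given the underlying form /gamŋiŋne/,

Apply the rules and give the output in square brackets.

[gãŋŋĩnne]

Rule 1: /m/ before /ŋ/ (velar) → [ŋ]
Rule 1: /ŋ/ before /n/ (alveolar) → [n]
After rule 1: gaŋŋinne
Rule 2: /a/ before nasal /ŋ/ → [ã]
Rule 2: /i/ before nasal /n/ → [ĩ]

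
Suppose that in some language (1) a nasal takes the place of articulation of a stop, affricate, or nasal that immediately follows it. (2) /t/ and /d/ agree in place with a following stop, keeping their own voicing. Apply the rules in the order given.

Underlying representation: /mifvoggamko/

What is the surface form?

Rule 1: /m/ before /k/ (velar) → [ŋ]
After rule 1: mifvoggaŋko
Rule 2: no segment meets the rule's conditions; no change.

[mifvoggaŋko]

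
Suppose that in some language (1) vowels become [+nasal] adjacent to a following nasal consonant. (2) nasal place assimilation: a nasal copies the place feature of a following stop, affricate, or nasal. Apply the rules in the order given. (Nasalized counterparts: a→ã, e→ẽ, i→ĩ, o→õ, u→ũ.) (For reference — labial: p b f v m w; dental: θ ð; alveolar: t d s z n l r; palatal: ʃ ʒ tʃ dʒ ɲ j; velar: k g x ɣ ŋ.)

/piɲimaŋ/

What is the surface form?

Rule 1: /i/ before nasal /ɲ/ → [ĩ]
Rule 1: /i/ before nasal /m/ → [ĩ]
Rule 1: /a/ before nasal /ŋ/ → [ã]
After rule 1: pĩɲĩmãŋ
Rule 2: no segment meets the rule's conditions; no change.

[pĩɲĩmãŋ]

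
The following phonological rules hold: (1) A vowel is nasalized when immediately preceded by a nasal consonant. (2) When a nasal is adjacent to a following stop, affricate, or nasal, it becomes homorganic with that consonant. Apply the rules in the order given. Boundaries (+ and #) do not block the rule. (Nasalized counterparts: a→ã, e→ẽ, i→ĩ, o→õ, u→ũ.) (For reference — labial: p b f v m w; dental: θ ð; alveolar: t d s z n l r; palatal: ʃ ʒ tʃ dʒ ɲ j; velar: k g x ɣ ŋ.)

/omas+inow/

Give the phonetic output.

Rule 1: /a/ after nasal /m/ → [ã]
Rule 1: /o/ after nasal /n/ → [õ]
After rule 1: omãs+inõw
Rule 2: no segment meets the rule's conditions; no change.

[omãs+inõw]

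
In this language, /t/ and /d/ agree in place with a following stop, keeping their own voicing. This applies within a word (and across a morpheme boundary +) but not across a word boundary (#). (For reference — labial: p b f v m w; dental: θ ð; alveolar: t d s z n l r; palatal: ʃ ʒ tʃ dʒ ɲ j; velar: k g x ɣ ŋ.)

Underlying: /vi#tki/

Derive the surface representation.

/t/ before /k/ (velar) → [k]

[vi#kki]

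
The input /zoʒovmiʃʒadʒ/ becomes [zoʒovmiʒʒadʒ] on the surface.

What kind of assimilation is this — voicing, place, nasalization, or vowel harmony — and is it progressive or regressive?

/ʃ/→[ʒ].
Each target copies a feature from the following segment, so the direction is regressive.

voicing assimilation, regressive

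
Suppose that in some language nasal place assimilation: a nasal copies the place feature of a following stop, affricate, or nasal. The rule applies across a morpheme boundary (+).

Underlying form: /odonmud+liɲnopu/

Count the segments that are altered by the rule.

2

/n/ before /m/ (labial) → [m]
/ɲ/ before /n/ (alveolar) → [n]
2 segments change.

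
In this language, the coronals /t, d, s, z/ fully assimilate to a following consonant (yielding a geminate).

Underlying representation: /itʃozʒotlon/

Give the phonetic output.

[itʃoʒʒollon]

/z/ before /ʒ/ → [ʒ] (total assimilation)
/t/ before /l/ → [l] (total assimilation)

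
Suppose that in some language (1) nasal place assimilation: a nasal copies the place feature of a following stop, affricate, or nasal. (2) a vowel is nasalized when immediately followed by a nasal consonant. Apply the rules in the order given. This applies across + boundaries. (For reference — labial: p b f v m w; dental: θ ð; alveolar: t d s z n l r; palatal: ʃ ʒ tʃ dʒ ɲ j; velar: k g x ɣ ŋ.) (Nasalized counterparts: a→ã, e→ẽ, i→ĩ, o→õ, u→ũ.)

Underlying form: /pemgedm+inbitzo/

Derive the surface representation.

Rule 1: /m/ before /g/ (velar) → [ŋ]
Rule 1: /n/ before /b/ (labial) → [m]
After rule 1: peŋgedm+imbitzo
Rule 2: /e/ before nasal /ŋ/ → [ẽ]
Rule 2: /i/ before nasal /m/ → [ĩ]

[pẽŋgedm+ĩmbitzo]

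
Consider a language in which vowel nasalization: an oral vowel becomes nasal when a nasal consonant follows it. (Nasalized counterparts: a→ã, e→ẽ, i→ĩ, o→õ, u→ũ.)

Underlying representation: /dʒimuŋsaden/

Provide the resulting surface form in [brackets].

/i/ before nasal /m/ → [ĩ]
/u/ before nasal /ŋ/ → [ũ]
/e/ before nasal /n/ → [ẽ]

[dʒĩmũŋsadẽn]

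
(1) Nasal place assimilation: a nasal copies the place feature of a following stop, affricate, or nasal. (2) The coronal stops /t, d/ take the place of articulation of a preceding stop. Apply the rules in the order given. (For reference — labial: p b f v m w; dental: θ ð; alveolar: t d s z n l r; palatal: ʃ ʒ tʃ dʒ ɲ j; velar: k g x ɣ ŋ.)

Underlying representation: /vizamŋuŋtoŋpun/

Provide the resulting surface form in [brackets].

Rule 1: /m/ before /ŋ/ (velar) → [ŋ]
Rule 1: /ŋ/ before /t/ (alveolar) → [n]
Rule 1: /ŋ/ before /p/ (labial) → [m]
After rule 1: vizaŋŋuntompun
Rule 2: no segment meets the rule's conditions; no change.

[vizaŋŋuntompun]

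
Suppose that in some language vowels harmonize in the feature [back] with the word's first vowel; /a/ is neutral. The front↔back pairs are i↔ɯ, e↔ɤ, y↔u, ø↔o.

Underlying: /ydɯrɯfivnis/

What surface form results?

[ydirifivnis]

/ɯ/ harmonizes with /y/ ([-back]) → [i]
/ɯ/ harmonizes with /y/ ([-back]) → [i]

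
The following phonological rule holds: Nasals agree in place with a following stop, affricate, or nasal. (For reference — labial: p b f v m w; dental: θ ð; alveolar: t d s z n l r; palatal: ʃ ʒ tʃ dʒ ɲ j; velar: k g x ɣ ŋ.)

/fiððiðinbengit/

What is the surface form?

[fiððiðimbeŋgit]

/n/ before /b/ (labial) → [m]
/n/ before /g/ (velar) → [ŋ]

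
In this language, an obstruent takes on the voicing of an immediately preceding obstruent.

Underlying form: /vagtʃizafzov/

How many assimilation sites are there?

/tʃ/ after /g/ (voiced) → [dʒ]
/z/ after /f/ (voiceless) → [s]
2 segments change.

2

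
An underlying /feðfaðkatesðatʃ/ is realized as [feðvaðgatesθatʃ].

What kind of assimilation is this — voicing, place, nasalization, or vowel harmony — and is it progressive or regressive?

/f/→[v] /k/→[g] /ð/→[θ].
Each target copies a feature from the preceding segment, so the direction is progressive.

voicing assimilation, progressive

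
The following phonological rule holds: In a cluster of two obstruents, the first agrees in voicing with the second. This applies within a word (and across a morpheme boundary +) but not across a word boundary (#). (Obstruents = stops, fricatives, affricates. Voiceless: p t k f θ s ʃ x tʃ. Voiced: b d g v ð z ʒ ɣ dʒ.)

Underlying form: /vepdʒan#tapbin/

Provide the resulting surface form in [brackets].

/p/ before /dʒ/ (voiced) → [b]
/p/ before /b/ (voiced) → [b]

[vebdʒan#tabbin]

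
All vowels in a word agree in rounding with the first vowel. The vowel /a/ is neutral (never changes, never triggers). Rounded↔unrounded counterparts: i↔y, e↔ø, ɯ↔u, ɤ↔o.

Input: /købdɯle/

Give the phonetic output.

[købdulø]

/ɯ/ harmonizes with /ø/ ([+round]) → [u]
/e/ harmonizes with /ø/ ([+round]) → [ø]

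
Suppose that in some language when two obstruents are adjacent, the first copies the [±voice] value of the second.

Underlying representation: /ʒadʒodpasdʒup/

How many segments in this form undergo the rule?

2

/d/ before /p/ (voiceless) → [t]
/s/ before /dʒ/ (voiced) → [z]
2 segments change.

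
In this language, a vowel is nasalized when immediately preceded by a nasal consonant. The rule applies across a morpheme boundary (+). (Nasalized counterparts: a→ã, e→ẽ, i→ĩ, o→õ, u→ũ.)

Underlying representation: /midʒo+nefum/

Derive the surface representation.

/i/ after nasal /m/ → [ĩ]
/e/ after nasal /n/ → [ẽ]

[mĩdʒo+nẽfum]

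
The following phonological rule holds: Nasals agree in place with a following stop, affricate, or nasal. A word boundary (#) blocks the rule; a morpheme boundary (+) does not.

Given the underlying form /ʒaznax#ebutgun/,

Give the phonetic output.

no segment meets the rule's conditions; no change.

[ʒaznax#ebutgun]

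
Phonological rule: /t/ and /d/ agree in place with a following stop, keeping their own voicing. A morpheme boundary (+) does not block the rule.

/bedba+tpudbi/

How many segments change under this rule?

3

/d/ before /b/ (labial) → [b]
/t/ before /p/ (labial) → [p]
/d/ before /b/ (labial) → [b]
3 segments change.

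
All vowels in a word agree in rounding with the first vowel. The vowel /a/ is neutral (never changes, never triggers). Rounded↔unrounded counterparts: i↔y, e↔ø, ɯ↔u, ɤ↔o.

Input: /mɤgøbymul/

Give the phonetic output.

[mɤgebimɯl]

/ø/ harmonizes with /ɤ/ ([-round]) → [e]
/y/ harmonizes with /ɤ/ ([-round]) → [i]
/u/ harmonizes with /ɤ/ ([-round]) → [ɯ]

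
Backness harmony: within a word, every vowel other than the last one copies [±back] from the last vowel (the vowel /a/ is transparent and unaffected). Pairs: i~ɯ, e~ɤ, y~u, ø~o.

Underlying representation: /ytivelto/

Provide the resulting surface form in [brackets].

/y/ harmonizes with /o/ ([+back]) → [u]
/i/ harmonizes with /o/ ([+back]) → [ɯ]
/e/ harmonizes with /o/ ([+back]) → [ɤ]

[utɯvɤlto]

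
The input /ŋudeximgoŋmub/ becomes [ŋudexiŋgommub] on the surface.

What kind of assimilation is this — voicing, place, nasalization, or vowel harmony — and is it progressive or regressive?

place assimilation, regressive

/m/→[ŋ] /ŋ/→[m].
Each target copies a feature from the following segment, so the direction is regressive.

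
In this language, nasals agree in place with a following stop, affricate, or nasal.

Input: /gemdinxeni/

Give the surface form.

[gendinxeni]

/m/ before /d/ (alveolar) → [n]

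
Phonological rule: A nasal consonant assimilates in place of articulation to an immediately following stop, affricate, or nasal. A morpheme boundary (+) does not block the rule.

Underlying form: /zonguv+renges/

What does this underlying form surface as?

/n/ before /g/ (velar) → [ŋ]
/n/ before /g/ (velar) → [ŋ]

[zoŋguv+reŋges]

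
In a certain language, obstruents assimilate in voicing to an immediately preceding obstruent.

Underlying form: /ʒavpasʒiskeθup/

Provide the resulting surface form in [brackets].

/p/ after /v/ (voiced) → [b]
/ʒ/ after /s/ (voiceless) → [ʃ]

[ʒavbasʃiskeθup]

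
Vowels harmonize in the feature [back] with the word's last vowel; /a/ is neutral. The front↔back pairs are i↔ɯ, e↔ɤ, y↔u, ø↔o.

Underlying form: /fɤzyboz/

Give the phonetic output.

/y/ harmonizes with /o/ ([+back]) → [u]

[fɤzuboz]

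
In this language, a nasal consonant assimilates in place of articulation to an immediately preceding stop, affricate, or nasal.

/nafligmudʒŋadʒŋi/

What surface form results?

[nafligŋudʒɲadʒɲi]

/m/ after /g/ (velar) → [ŋ]
/ŋ/ after /dʒ/ (palatal) → [ɲ]
/ŋ/ after /dʒ/ (palatal) → [ɲ]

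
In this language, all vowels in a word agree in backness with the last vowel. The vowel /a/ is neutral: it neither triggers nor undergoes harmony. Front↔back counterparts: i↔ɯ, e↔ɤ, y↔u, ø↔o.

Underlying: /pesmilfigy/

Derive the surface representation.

no segment meets the rule's conditions; no change.

[pesmilfigy]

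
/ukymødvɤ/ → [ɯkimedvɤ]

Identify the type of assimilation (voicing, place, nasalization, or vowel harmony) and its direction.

/u/→[ɯ] /y/→[i] /ø/→[e].
Vowels agree with the last vowel, so the harmony is regressive.

vowel harmony, regressive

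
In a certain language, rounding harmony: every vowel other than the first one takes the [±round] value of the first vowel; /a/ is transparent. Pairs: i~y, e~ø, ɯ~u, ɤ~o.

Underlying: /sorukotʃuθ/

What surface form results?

no segment meets the rule's conditions; no change.

[sorukotʃuθ]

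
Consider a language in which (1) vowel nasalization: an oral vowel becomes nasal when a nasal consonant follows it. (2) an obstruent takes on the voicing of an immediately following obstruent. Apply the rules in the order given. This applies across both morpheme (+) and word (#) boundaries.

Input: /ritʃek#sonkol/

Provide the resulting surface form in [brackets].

[ritʃek#sõnkol]

Rule 1: /o/ before nasal /n/ → [õ]
After rule 1: ritʃek#sõnkol
Rule 2: no segment meets the rule's conditions; no change.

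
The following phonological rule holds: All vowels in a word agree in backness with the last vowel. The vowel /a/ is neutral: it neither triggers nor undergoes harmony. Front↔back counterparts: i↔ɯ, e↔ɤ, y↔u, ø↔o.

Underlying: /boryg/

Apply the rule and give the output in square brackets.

/o/ harmonizes with /y/ ([-back]) → [ø]

[børyg]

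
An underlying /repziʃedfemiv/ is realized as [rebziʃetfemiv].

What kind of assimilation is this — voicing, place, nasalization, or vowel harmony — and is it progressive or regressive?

/p/→[b] /d/→[t].
Each target copies a feature from the following segment, so the direction is regressive.

voicing assimilation, regressive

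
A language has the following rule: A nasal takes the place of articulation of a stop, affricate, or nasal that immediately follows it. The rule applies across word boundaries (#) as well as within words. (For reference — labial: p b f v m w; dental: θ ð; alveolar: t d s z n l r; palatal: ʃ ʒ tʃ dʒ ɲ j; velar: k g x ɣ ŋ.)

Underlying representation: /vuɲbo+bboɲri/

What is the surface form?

[vumbo+bboɲri]

/ɲ/ before /b/ (labial) → [m]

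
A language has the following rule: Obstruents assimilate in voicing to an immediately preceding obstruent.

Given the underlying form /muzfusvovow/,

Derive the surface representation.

[muzvusfovow]

/f/ after /z/ (voiced) → [v]
/v/ after /s/ (voiceless) → [f]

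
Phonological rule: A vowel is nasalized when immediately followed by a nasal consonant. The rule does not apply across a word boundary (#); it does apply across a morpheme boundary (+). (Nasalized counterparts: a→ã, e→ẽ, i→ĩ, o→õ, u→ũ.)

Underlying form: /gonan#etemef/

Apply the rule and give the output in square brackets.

[gõnãn#etẽmef]

/o/ before nasal /n/ → [õ]
/a/ before nasal /n/ → [ã]
/e/ before nasal /m/ → [ẽ]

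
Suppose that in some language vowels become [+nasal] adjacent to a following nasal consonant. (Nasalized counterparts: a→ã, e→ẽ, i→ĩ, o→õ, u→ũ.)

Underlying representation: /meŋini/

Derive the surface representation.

/e/ before nasal /ŋ/ → [ẽ]
/i/ before nasal /n/ → [ĩ]

[mẽŋĩni]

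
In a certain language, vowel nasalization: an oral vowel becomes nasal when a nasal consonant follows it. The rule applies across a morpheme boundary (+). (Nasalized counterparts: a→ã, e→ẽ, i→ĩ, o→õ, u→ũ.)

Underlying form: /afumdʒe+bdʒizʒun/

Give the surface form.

[afũmdʒe+bdʒizʒũn]

/u/ before nasal /m/ → [ũ]
/u/ before nasal /n/ → [ũ]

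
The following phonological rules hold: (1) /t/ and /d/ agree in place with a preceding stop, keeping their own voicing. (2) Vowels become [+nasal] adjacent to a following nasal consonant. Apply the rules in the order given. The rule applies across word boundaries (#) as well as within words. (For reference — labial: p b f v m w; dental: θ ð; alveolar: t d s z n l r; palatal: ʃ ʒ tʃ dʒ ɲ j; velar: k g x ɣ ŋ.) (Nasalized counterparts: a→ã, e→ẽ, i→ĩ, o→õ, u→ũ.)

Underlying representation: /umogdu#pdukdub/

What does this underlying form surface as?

Rule 1: /d/ after /g/ (velar) → [g]
Rule 1: /d/ after /p/ (labial) → [b]
Rule 1: /d/ after /k/ (velar) → [g]
After rule 1: umoggu#pbukgub
Rule 2: /u/ before nasal /m/ → [ũ]

[ũmoggu#pbukgub]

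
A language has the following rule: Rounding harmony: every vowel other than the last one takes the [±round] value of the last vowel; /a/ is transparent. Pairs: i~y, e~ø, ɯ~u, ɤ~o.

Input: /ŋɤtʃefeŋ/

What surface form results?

no segment meets the rule's conditions; no change.

[ŋɤtʃefeŋ]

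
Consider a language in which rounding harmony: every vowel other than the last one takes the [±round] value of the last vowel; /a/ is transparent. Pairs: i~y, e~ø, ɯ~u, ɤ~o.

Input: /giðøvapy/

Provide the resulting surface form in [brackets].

[gyðøvapy]

/i/ harmonizes with /y/ ([+round]) → [y]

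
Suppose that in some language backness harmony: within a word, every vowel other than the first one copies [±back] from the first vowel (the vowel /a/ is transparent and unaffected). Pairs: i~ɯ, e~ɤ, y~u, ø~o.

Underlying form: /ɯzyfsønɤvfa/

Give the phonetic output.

/y/ harmonizes with /ɯ/ ([+back]) → [u]
/ø/ harmonizes with /ɯ/ ([+back]) → [o]

[ɯzufsonɤvfa]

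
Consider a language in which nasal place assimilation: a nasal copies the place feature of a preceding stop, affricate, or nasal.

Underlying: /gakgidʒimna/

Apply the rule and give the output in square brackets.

/n/ after /m/ (labial) → [m]

[gakgidʒimma]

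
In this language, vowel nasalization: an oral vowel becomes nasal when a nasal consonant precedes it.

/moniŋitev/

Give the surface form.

[mõnĩŋĩtev]

/o/ after nasal /m/ → [õ]
/i/ after nasal /n/ → [ĩ]
/i/ after nasal /ŋ/ → [ĩ]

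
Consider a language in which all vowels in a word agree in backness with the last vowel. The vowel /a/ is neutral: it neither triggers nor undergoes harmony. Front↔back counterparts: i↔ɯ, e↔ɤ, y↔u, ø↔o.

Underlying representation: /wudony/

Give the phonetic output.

/u/ harmonizes with /y/ ([-back]) → [y]
/o/ harmonizes with /y/ ([-back]) → [ø]

[wydøny]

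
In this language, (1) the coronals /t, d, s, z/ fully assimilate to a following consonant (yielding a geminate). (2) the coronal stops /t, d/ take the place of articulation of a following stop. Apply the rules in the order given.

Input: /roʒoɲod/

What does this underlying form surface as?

Rule 1: no segment meets the rule's conditions; no change.
After rule 1: roʒoɲod
Rule 2: no segment meets the rule's conditions; no change.

[roʒoɲod]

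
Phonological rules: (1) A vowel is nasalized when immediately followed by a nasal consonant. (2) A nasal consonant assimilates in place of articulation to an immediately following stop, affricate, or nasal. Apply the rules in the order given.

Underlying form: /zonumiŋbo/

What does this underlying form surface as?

Rule 1: /o/ before nasal /n/ → [õ]
Rule 1: /u/ before nasal /m/ → [ũ]
Rule 1: /i/ before nasal /ŋ/ → [ĩ]
After rule 1: zõnũmĩŋbo
Rule 2: /ŋ/ before /b/ (labial) → [m]

[zõnũmĩmbo]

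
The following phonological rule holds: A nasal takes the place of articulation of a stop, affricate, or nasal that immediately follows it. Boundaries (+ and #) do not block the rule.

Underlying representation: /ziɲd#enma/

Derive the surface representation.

/ɲ/ before /d/ (alveolar) → [n]
/n/ before /m/ (labial) → [m]

[zind#emma]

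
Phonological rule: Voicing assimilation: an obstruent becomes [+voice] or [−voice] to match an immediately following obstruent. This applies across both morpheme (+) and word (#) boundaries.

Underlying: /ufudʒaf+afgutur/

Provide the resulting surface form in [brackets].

[ufudʒaf+avgutur]

/f/ before /g/ (voiced) → [v]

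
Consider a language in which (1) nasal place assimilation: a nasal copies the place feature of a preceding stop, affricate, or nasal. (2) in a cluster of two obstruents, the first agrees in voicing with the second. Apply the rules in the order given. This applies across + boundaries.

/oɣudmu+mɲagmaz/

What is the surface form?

Rule 1: /m/ after /d/ (alveolar) → [n]
Rule 1: /ɲ/ after /m/ (labial) → [m]
Rule 1: /m/ after /g/ (velar) → [ŋ]
After rule 1: oɣudnu+mmagŋaz
Rule 2: no segment meets the rule's conditions; no change.

[oɣudnu+mmagŋaz]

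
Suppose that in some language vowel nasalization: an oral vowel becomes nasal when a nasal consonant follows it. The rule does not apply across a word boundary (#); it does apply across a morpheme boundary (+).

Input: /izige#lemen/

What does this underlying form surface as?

[izige#lẽmẽn]

/e/ before nasal /m/ → [ẽ]
/e/ before nasal /n/ → [ẽ]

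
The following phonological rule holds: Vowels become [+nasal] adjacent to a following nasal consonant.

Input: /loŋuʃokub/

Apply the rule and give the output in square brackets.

[lõŋuʃokub]

/o/ before nasal /ŋ/ → [õ]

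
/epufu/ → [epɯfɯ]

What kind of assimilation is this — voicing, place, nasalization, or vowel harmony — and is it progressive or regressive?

/u/→[ɯ] /u/→[ɯ].
Vowels agree with the first vowel, so the harmony is progressive.

vowel harmony, progressive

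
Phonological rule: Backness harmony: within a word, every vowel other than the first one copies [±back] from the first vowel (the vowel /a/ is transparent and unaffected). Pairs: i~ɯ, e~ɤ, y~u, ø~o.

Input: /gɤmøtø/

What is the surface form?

[gɤmoto]

/ø/ harmonizes with /ɤ/ ([+back]) → [o]
/ø/ harmonizes with /ɤ/ ([+back]) → [o]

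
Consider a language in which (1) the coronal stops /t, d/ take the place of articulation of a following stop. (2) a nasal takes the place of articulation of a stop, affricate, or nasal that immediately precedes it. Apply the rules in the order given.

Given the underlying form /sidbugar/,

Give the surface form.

[sibbugar]

Rule 1: /d/ before /b/ (labial) → [b]
After rule 1: sibbugar
Rule 2: no segment meets the rule's conditions; no change.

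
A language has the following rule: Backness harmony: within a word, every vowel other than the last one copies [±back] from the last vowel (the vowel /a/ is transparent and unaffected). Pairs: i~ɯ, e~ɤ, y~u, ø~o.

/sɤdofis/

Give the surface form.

[sedøfis]

/ɤ/ harmonizes with /i/ ([-back]) → [e]
/o/ harmonizes with /i/ ([-back]) → [ø]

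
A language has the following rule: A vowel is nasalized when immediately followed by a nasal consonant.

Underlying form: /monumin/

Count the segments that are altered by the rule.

3

/o/ before nasal /n/ → [õ]
/u/ before nasal /m/ → [ũ]
/i/ before nasal /n/ → [ĩ]
3 segments change.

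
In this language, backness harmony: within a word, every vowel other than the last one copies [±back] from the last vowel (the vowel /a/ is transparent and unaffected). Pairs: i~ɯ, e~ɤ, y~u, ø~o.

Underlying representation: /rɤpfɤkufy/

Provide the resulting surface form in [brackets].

[repfekyfy]

/ɤ/ harmonizes with /y/ ([-back]) → [e]
/ɤ/ harmonizes with /y/ ([-back]) → [e]
/u/ harmonizes with /y/ ([-back]) → [y]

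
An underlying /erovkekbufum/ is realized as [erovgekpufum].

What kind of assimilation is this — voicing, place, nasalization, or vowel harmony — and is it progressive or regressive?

/k/→[g] /b/→[p].
Each target copies a feature from the preceding segment, so the direction is progressive.

voicing assimilation, progressive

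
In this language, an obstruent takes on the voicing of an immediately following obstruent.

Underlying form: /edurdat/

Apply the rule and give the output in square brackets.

[edurdat]

no segment meets the rule's conditions; no change.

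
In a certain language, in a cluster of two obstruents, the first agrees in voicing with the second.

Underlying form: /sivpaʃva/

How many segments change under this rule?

/v/ before /p/ (voiceless) → [f]
/ʃ/ before /v/ (voiced) → [ʒ]
2 segments change.

2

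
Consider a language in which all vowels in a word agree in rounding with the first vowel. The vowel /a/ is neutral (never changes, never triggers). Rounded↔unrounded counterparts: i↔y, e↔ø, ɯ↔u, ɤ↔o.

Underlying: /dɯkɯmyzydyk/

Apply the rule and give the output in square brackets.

[dɯkɯmizidik]

/y/ harmonizes with /ɯ/ ([-round]) → [i]
/y/ harmonizes with /ɯ/ ([-round]) → [i]
/y/ harmonizes with /ɯ/ ([-round]) → [i]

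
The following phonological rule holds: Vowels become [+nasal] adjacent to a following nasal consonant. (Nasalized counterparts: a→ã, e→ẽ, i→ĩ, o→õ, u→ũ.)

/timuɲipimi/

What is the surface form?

[tĩmũɲipĩmi]

/i/ before nasal /m/ → [ĩ]
/u/ before nasal /ɲ/ → [ũ]
/i/ before nasal /m/ → [ĩ]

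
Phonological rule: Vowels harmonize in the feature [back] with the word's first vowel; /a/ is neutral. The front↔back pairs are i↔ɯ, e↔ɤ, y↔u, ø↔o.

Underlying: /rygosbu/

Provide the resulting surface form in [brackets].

/o/ harmonizes with /y/ ([-back]) → [ø]
/u/ harmonizes with /y/ ([-back]) → [y]

[rygøsby]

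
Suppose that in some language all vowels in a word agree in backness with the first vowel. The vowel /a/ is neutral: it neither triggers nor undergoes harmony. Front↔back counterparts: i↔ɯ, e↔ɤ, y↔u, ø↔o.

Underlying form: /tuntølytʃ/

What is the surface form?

[tuntolutʃ]

/ø/ harmonizes with /u/ ([+back]) → [o]
/y/ harmonizes with /u/ ([+back]) → [u]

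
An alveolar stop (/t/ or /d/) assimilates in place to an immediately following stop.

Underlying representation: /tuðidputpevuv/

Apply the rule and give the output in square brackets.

[tuðibpuppevuv]

/d/ before /p/ (labial) → [b]
/t/ before /p/ (labial) → [p]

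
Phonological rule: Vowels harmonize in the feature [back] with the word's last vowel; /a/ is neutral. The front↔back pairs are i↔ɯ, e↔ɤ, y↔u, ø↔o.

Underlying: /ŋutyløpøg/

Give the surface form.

/u/ harmonizes with /ø/ ([-back]) → [y]

[ŋytyløpøg]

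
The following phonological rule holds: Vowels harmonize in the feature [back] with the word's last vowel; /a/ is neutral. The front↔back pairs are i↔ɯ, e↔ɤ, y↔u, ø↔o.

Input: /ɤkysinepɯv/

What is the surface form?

/y/ harmonizes with /ɯ/ ([+back]) → [u]
/i/ harmonizes with /ɯ/ ([+back]) → [ɯ]
/e/ harmonizes with /ɯ/ ([+back]) → [ɤ]

[ɤkusɯnɤpɯv]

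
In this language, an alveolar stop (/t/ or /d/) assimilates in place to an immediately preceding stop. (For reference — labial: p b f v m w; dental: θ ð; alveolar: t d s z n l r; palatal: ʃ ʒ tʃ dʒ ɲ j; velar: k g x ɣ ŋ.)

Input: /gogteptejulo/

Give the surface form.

[gogkeppejulo]

/t/ after /g/ (velar) → [k]
/t/ after /p/ (labial) → [p]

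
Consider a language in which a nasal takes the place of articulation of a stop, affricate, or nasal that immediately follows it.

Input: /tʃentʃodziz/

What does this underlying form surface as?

/n/ before /tʃ/ (palatal) → [ɲ]

[tʃeɲtʃodziz]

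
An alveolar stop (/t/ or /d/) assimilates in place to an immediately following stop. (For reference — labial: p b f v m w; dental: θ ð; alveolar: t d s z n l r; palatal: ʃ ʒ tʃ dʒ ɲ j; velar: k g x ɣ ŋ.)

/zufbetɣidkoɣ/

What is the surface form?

[zufbetɣigkoɣ]

/d/ before /k/ (velar) → [g]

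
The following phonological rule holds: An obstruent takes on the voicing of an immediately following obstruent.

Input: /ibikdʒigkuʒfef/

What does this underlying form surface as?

/k/ before /dʒ/ (voiced) → [g]
/g/ before /k/ (voiceless) → [k]
/ʒ/ before /f/ (voiceless) → [ʃ]

[ibigdʒikkuʃfef]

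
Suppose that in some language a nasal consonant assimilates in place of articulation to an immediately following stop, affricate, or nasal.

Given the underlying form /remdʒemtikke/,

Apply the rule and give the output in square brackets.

/m/ before /dʒ/ (palatal) → [ɲ]
/m/ before /t/ (alveolar) → [n]

[reɲdʒentikke]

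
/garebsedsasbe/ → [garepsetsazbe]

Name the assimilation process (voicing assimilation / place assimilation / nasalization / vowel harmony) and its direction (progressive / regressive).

voicing assimilation, regressive

/b/→[p] /d/→[t] /s/→[z].
Each target copies a feature from the following segment, so the direction is regressive.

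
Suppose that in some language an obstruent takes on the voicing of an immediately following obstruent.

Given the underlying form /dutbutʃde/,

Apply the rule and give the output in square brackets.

[dudbudʒde]

/t/ before /b/ (voiced) → [d]
/tʃ/ before /d/ (voiced) → [dʒ]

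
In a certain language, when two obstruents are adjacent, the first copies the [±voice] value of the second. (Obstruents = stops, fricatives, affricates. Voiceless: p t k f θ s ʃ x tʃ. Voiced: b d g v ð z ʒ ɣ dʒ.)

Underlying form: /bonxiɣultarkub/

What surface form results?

[bonxiɣultarkub]

no segment meets the rule's conditions; no change.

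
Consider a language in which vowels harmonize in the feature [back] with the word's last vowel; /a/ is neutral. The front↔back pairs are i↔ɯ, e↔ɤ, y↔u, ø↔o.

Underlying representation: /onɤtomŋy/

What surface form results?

[ønetømŋy]

/o/ harmonizes with /y/ ([-back]) → [ø]
/ɤ/ harmonizes with /y/ ([-back]) → [e]
/o/ harmonizes with /y/ ([-back]) → [ø]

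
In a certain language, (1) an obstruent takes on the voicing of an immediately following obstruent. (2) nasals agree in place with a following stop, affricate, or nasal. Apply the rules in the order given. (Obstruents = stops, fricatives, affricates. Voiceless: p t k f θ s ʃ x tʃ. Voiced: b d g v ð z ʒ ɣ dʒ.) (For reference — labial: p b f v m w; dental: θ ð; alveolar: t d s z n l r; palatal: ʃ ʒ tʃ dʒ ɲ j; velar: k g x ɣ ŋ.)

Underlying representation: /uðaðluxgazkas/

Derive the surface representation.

Rule 1: /x/ before /g/ (voiced) → [ɣ]
Rule 1: /z/ before /k/ (voiceless) → [s]
After rule 1: uðaðluɣgaskas
Rule 2: no segment meets the rule's conditions; no change.

[uðaðluɣgaskas]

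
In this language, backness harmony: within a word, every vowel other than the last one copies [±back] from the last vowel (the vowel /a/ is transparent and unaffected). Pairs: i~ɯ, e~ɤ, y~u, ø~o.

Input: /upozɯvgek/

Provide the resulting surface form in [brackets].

/u/ harmonizes with /e/ ([-back]) → [y]
/o/ harmonizes with /e/ ([-back]) → [ø]
/ɯ/ harmonizes with /e/ ([-back]) → [i]

[ypøzivgek]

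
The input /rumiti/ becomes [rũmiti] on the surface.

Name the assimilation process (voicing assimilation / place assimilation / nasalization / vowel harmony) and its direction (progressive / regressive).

nasalization, regressive

/u/→[ũ].
Each target copies a feature from the following segment, so the direction is regressive.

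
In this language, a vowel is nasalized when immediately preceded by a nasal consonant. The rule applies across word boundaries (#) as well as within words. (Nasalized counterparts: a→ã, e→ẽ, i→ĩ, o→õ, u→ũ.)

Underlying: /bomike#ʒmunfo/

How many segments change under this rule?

2

/i/ after nasal /m/ → [ĩ]
/u/ after nasal /m/ → [ũ]
2 segments change.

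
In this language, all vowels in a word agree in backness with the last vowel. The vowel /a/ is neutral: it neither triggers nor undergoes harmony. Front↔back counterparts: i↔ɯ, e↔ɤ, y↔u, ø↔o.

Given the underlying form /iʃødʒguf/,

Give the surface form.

/i/ harmonizes with /u/ ([+back]) → [ɯ]
/ø/ harmonizes with /u/ ([+back]) → [o]

[ɯʃodʒguf]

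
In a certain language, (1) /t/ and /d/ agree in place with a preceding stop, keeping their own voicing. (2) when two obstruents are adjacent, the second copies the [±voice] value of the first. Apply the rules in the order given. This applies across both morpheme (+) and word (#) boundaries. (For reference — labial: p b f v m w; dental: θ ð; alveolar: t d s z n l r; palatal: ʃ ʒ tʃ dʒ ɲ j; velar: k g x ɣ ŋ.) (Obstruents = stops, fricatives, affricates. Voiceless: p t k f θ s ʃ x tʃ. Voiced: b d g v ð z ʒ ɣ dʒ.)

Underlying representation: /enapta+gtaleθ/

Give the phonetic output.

Rule 1: /t/ after /p/ (labial) → [p]
Rule 1: /t/ after /g/ (velar) → [k]
After rule 1: enappa+gkaleθ
Rule 2: /k/ after /g/ (voiced) → [g]

[enappa+ggaleθ]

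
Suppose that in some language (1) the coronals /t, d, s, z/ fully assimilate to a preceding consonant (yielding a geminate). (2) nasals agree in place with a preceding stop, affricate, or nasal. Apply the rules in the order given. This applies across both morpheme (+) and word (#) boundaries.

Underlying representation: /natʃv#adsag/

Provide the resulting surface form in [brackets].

Rule 1: /s/ after /d/ → [d] (total assimilation)
After rule 1: natʃv#addag
Rule 2: no segment meets the rule's conditions; no change.

[natʃv#addag]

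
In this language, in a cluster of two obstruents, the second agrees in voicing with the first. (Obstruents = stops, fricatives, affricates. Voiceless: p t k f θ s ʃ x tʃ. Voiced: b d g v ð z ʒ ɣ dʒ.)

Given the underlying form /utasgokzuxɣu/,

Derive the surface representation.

[utaskoksuxxu]

/g/ after /s/ (voiceless) → [k]
/z/ after /k/ (voiceless) → [s]
/ɣ/ after /x/ (voiceless) → [x]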